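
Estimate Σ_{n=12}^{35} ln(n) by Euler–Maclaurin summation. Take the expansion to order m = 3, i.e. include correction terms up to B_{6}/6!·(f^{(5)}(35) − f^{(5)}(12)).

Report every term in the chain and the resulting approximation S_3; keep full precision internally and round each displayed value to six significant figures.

S_3 ≈ 74.6339

∫_12^35 ln(x) dx evaluates to 71.6183.
Boundary: ½(f(12) + f(35)) = ½(2.48491 + 3.55535) = 3.02013.
So far: 74.6384.
k=1: B_{2}/(2)! × [f^{(1)}(35) − f^{(1)}(12)] = 1/12 × (0.0285714 − 0.0833333) = -0.00456349.
After k=1: 74.6339.
k=2: B_{4}/(4)! × [f^{(3)}(35) − f^{(3)}(12)] = −1/720 × (4.66472e-05 − 0.00115741) = 1.54272e-06.
After k=2: 74.6339.
k=3: B_{6}/(6)! × [f^{(5)}(35) − f^{(5)}(12)] = 1/30240 × (4.56952e-07 − 9.64506e-05) = -3.17439e-09.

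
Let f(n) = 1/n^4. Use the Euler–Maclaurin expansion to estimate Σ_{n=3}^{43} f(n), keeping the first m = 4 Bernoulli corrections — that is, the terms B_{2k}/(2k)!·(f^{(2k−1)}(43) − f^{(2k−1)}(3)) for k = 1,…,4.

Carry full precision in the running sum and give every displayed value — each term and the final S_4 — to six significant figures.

The integral term ∫_3^43 1/x^4 dx = 0.0123415.
½[f(3) + f(43)] = ½[0.0123457 + 2.92500e-07] = 0.00617299.
So far: 0.0185145.
k=1: B_{2}/(2)! × [f^{(1)}(43) − f^{(1)}(3)] = 1/12 × (-2.72093e-08 − (-0.0164609)) = 0.00137174.
Partial sum through k=1: 0.0198862.
k=2: B_{4}/(4)! × [f^{(3)}(43) − f^{(3)}(3)] = −1/720 × (-4.41471e-10 − (-0.0548697)) = -7.62079e-05.
Partial sum through k=2: 0.0198100.
k=3: B_{6}/(6)! × [f^{(5)}(43) − f^{(5)}(3)] = 1/30240 × (-1.33707e-11 − (-0.341411)) = 1.12901e-05.
Partial sum through k=3: 0.0198213.
k=4: B_{8}/(8)! × [f^{(7)}(43) − f^{(7)}(3)] = −1/1209600 × (-6.50817e-13 − (-3.41411)) = -2.82251e-06.

S_4 ≈ 0.0198185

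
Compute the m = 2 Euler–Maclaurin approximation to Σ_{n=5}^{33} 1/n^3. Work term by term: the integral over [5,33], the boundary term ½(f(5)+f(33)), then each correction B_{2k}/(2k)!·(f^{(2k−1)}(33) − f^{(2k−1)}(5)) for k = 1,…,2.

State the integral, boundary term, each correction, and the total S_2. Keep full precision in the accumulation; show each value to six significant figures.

S_2 ≈ 0.0239492

The integral term ∫_5^33 1/x^3 dx = 0.0195409.
Boundary: ½(f(5) + f(33)) = ½(0.00800000 + 2.78265e-05) = 0.00401391.
So far: 0.0235548.
Correction k=1: B_{2}/2! · (f^{(1)}(33) − f^{(1)}(5)) = 1/12 · (-2.52968e-06 − (-0.00480000)) = 0.000399789.
After k=1: 0.0239546.
Correction k=2: B_{4}/4! · (f^{(3)}(33) − f^{(3)}(5)) = −1/720 · (-4.64588e-08 − (-0.00384000)) = -5.33327e-06.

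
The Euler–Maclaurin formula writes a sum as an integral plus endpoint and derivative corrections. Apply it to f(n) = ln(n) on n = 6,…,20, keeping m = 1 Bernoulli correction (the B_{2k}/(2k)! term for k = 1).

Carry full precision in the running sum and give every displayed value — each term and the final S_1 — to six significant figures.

The integral term ∫_6^20 ln(x) dx = 35.1641.
½[f(6) + f(20)] = ½[1.79176 + 2.99573] = 2.39375.
So far: 37.5578.
Correction k=1: B_{2}/2! · (f^{(1)}(20) − f^{(1)}(6)) = 1/12 · (0.0500000 − 0.166667) = -0.00972222.

S_1 ≈ 37.5481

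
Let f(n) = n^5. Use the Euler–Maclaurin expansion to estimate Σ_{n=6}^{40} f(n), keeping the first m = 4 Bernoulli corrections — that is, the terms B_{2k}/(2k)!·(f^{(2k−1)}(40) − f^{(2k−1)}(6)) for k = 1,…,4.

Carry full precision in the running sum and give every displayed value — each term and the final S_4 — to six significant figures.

Integral: ∫_6^40 x^5 dx = 6.82659e+08.
Boundary: ½(f(6) + f(40)) = ½(7776.00 + 1.02400e+08) = 5.12039e+07.
Integral + boundary = 7.33863e+08.
Order-1 term: 1/12 · (1.28000e+07 − 6480.00) = 1.06613e+06.
Partial sum through k=1: 7.34929e+08.
Order-2 term: −1/720 · (96000.0 − 2160.00) = -130.333.
Partial sum through k=2: 7.34929e+08.
Order-3 term: 1/30240 · (120.000 − 120.000) = 0.00000.
Partial sum through k=3: 7.34929e+08.
Order-4 term: −1/1209600 · (0.00000 − 0.00000) = 0.00000.

S_4 ≈ 7.34929e+08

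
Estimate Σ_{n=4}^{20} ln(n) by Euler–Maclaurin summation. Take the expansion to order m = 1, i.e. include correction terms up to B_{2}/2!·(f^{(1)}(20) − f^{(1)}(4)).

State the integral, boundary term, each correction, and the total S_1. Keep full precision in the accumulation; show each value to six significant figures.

The integral term ∫_4^20 ln(x) dx = 38.3695.
Endpoint term: (f(4) + f(20))/2 = (1.38629 + 2.99573)/2 = 2.19101.
Integral + boundary = 40.5605.
Correction k=1: B_{2}/2! · (f^{(1)}(20) − f^{(1)}(4)) = 1/12 · (0.0500000 − 0.250000) = -0.0166667.

S_1 ≈ 40.5438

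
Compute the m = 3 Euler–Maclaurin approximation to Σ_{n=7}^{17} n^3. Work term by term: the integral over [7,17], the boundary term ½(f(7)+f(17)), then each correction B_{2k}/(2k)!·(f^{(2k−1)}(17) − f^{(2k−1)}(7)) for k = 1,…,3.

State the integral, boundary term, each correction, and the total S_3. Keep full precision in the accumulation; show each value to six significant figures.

The integral term ∫_7^17 x^3 dx = 20280.0.
Endpoint term: (f(7) + f(17))/2 = (343.000 + 4913.00)/2 = 2628.00.
Running total after boundary: 22908.0.
Order-1 term: 1/12 · (867.000 − 147.000) = 60.0000.
After k=1: 22968.0.
Order-2 term: −1/720 · (6.00000 − 6.00000) = 0.00000.
After k=2: 22968.0.
Order-3 term: 1/30240 · (0.00000 − 0.00000) = 0.00000.

S_3 ≈ 22968.0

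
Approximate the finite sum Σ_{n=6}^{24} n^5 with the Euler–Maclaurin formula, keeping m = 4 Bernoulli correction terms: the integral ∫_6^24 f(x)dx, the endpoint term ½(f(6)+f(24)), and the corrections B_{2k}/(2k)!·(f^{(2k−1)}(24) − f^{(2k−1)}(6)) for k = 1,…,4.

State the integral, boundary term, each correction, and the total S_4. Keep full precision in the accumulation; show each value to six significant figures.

Integral: ∫_6^24 x^5 dx = 3.18427e+07.
Boundary: ½(f(6) + f(24)) = ½(7776.00 + 7.96262e+06) = 3.98520e+06.
Running total after boundary: 3.58279e+07.
Order-1 term: 1/12 · (1.65888e+06 − 6480.00) = 137700.
After k=1: 3.59656e+07.
Order-2 term: −1/720 · (34560.0 − 2160.00) = -45.0000.
After k=2: 3.59656e+07.
Order-3 term: 1/30240 · (120.000 − 120.000) = 0.00000.
After k=3: 3.59656e+07.
Order-4 term: −1/1209600 · (0.00000 − 0.00000) = 0.00000.

S_4 ≈ 3.59656e+07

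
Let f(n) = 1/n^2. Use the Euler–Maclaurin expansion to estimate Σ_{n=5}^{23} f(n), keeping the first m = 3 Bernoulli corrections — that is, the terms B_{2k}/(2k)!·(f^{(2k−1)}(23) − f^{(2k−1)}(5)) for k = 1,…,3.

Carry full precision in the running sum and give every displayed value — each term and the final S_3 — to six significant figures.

S_3 ≈ 0.178776

The integral term ∫_5^23 1/x^2 dx = 0.156522.
Boundary: ½(f(5) + f(23)) = ½(0.0400000 + 0.00189036) = 0.0209452.
Integral + boundary = 0.177467.
k=1: B_{2}/(2)! × [f^{(1)}(23) − f^{(1)}(5)] = 1/12 × (-0.000164379 − (-0.0160000)) = 0.00131964.
Running total after k=1: 0.178787.
k=2: B_{4}/(4)! × [f^{(3)}(23) − f^{(3)}(5)] = −1/720 × (-3.72883e-06 − (-0.00768000)) = -1.06615e-05.
Running total after k=2: 0.178776.
k=3: B_{6}/(6)! × [f^{(5)}(23) − f^{(5)}(5)] = 1/30240 × (-2.11465e-07 − (-0.00921600)) = 3.04755e-07.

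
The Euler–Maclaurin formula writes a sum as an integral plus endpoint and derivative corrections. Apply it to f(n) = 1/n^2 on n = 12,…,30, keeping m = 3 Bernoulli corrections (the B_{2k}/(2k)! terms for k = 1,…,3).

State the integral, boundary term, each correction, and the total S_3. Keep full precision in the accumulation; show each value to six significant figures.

∫_12^30 1/x^2 dx evaluates to 0.0500000.
Boundary: ½(f(12) + f(30)) = ½(0.00694444 + 0.00111111) = 0.00402778.
Running total after boundary: 0.0540278.
Correction k=1: B_{2}/2! · (f^{(1)}(30) − f^{(1)}(12)) = 1/12 · (-7.40741e-05 − (-0.00115741)) = 9.02778e-05.
After k=1: 0.0541181.
Correction k=2: B_{4}/4! · (f^{(3)}(30) − f^{(3)}(12)) = −1/720 · (-9.87654e-07 − (-9.64506e-05)) = -1.32587e-07.
After k=2: 0.0541179.
Correction k=3: B_{6}/6! · (f^{(5)}(30) − f^{(5)}(12)) = 1/30240 · (-3.29218e-08 − (-2.00939e-05)) = 6.63391e-10.

S_3 ≈ 0.0541179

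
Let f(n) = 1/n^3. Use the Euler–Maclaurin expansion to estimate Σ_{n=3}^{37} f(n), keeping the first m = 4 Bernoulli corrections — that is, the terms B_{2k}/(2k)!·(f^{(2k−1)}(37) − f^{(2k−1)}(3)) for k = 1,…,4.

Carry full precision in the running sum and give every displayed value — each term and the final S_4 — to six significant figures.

∫_3^37 1/x^3 dx evaluates to 0.0551903.
Boundary: ½(f(3) + f(37)) = ½(0.0370370 + 1.97422e-05) = 0.0185284.
Running total after boundary: 0.0737187.
Order-1 term: 1/12 · (-1.60072e-06 − (-0.0370370)) = 0.00308629.
Running total after k=1: 0.0768050.
Order-2 term: −1/720 · (-2.33852e-08 − (-0.0823045)) = -0.000114312.
Running total after k=2: 0.0766907.
Order-3 term: 1/30240 · (-7.17442e-10 − (-0.384088)) = 1.27013e-05.
Running total after k=3: 0.0767034.
Order-4 term: −1/1209600 · (-3.77325e-11 − (-3.07270)) = -2.54026e-06.

S_4 ≈ 0.0767009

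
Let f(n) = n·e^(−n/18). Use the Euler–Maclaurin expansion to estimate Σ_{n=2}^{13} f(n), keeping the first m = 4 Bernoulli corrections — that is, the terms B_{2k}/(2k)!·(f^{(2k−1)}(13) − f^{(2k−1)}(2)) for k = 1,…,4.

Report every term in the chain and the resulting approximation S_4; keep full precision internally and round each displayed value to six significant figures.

S_4 ≈ 55.1340

Integral: ∫_2^13 x·e^(−x/18) dx = 51.1373.
Boundary: ½(f(2) + f(13)) = ½(1.78968 + 6.31373) = 4.05171.
Running total after boundary: 55.1890.
Correction k=1: B_{2}/2! · (f^{(1)}(13) − f^{(1)}(2)) = 1/12 · (0.134909 − 0.795413) = -0.0550420.
Partial sum through k=1: 55.1340.
Correction k=2: B_{4}/4! · (f^{(3)}(13) − f^{(3)}(2)) = −1/720 · (0.00341436 − 0.00797868) = 6.33933e-06.
Partial sum through k=2: 55.1340.
Correction k=3: B_{6}/6! · (f^{(5)}(13) − f^{(5)}(2)) = 1/30240 · (1.97912e-05 − 4.16740e-05) = -7.23639e-10.
Partial sum through k=3: 55.1340.
Correction k=4: B_{8}/8! · (f^{(7)}(13) − f^{(7)}(2)) = −1/1209600 · (8.96425e-08 − 1.81242e-07) = 7.57273e-14.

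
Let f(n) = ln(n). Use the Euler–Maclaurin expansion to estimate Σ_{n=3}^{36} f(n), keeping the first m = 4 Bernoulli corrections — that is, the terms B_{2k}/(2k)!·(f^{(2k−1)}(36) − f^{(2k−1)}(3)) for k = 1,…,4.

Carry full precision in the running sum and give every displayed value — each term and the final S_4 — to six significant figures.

S_4 ≈ 95.0265

Integral: ∫_3^36 ln(x) dx = 92.7108.
Boundary: ½(f(3) + f(36)) = ½(1.09861 + 3.58352) = 2.34107.
So far: 95.0519.
Order-1 term: 1/12 · (0.0277778 − 0.333333) = -0.0254630.
Partial sum through k=1: 95.0264.
Order-2 term: −1/720 · (4.28669e-05 − 0.0740741) = 0.000102821.
Partial sum through k=2: 95.0266.
Order-3 term: 1/30240 · (3.96916e-07 − 0.0987654) = -3.26604e-06.
Partial sum through k=3: 95.0265.
Order-4 term: −1/1209600 · (9.18787e-09 − 0.329218) = 2.72171e-07.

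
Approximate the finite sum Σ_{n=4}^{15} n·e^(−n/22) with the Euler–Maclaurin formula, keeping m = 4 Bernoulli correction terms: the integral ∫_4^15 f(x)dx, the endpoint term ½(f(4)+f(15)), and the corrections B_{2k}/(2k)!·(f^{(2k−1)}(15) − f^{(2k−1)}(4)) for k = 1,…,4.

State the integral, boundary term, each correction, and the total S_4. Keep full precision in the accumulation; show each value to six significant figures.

∫_4^15 x·e^(−x/22) dx evaluates to 65.2695.
Endpoint term: (f(4) + f(15))/2 = (3.33501 + 7.58545)/2 = 5.46023.
Integral + boundary = 70.7298.
Order-1 term: 1/12 · (0.160903 − 0.682161) = -0.0434382.
After k=1: 70.6863.
Order-2 term: −1/720 · (0.00242210 − 0.00485468) = 3.37859e-06.
After k=2: 70.6863.
Order-3 term: 1/30240 · (9.32181e-06 − 1.71486e-05) = -2.58824e-10.
After k=3: 70.6863.
Order-4 term: −1/1209600 · (2.81803e-08 − 5.01383e-08) = 1.81531e-14.

S_4 ≈ 70.6863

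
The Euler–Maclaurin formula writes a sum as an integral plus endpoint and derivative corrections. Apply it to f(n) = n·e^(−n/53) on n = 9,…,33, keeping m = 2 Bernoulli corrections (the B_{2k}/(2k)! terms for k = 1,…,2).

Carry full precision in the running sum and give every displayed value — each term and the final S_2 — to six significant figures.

The integral term ∫_9^33 x·e^(−x/53) dx = 327.323.
Boundary: ½(f(9) + f(33)) = ½(7.59442 + 17.7053) = 12.6499.
Running total after boundary: 339.973.
k=1: B_{2}/(2)! × [f^{(1)}(33) − f^{(1)}(9)] = 1/12 × (0.202462 − 0.700533) = -0.0415059.
Running total after k=1: 339.932.
k=2: B_{4}/(4)! × [f^{(3)}(33) − f^{(3)}(9)] = −1/720 × (0.000454081 − 0.000850189) = 5.50150e-07.

S_2 ≈ 339.932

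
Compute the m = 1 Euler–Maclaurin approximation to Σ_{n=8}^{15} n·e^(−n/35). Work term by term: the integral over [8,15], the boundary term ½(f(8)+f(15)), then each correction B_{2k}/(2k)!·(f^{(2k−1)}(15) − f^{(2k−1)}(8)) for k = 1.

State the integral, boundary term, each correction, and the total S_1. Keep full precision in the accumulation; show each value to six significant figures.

S_1 ≈ 65.5125

The integral term ∫_8^15 x·e^(−x/35) dx = 57.4642.
Endpoint term: (f(8) + f(15))/2 = (6.36536 + 9.77159)/2 = 8.06847.
So far: 65.5327.
k=1: B_{2}/(2)! × [f^{(1)}(15) − f^{(1)}(8)] = 1/12 × (0.372251 − 0.613802) = -0.0201293.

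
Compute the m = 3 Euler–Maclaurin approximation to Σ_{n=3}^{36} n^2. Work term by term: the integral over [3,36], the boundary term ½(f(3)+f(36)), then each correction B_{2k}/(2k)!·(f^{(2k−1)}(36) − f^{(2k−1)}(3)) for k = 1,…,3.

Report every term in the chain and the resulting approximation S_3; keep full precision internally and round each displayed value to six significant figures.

Integral: ∫_3^36 x^2 dx = 15543.0.
Endpoint term: (f(3) + f(36))/2 = (9.00000 + 1296.00)/2 = 652.500.
Integral + boundary = 16195.5.
Order-1 term: 1/12 · (72.0000 − 6.00000) = 5.50000.
After k=1: 16201.0.
Order-2 term: −1/720 · (0.00000 − 0.00000) = 0.00000.
After k=2: 16201.0.
Order-3 term: 1/30240 · (0.00000 − 0.00000) = 0.00000.

S_3 ≈ 16201.0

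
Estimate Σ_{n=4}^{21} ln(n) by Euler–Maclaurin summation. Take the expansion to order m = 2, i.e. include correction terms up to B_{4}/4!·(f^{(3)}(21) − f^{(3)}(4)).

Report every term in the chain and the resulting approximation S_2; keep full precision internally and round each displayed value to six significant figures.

S_2 ≈ 43.5884

The integral term ∫_4^21 ln(x) dx = 41.3898.
Endpoint term: (f(4) + f(21))/2 = (1.38629 + 3.04452)/2 = 2.21541.
Integral + boundary = 43.6052.
Correction k=1: B_{2}/2! · (f^{(1)}(21) − f^{(1)}(4)) = 1/12 · (0.0476190 − 0.250000) = -0.0168651.
Partial sum through k=1: 43.5883.
Correction k=2: B_{4}/4! · (f^{(3)}(21) − f^{(3)}(4)) = −1/720 · (0.000215959 − 0.0312500) = 4.31028e-05.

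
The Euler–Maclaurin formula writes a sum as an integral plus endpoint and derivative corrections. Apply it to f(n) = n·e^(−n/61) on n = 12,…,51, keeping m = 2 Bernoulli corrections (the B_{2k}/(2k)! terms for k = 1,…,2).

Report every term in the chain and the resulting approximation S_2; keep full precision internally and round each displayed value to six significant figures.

S_2 ≈ 712.639

The integral term ∫_12^51 x·e^(−x/61) dx = 696.708.
Boundary: ½(f(12) + f(51)) = ½(9.85703 + 22.1040) = 15.9805.
Integral + boundary = 712.688.
Correction k=1: B_{2}/2! · (f^{(1)}(51) − f^{(1)}(12)) = 1/12 · (0.0710512 − 0.659829) = -0.0490648.
Running total after k=1: 712.639.
Correction k=2: B_{4}/4! · (f^{(3)}(51) − f^{(3)}(12)) = −1/720 · (0.000252049 − 0.000618830) = 5.09418e-07.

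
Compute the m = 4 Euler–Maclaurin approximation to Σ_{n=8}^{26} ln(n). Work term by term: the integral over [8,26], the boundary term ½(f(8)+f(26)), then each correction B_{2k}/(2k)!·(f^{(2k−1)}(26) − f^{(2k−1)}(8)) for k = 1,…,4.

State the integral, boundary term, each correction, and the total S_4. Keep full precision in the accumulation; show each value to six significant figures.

S_4 ≈ 52.7365

The integral term ∫_8^26 ln(x) dx = 50.0750.
½[f(8) + f(26)] = ½[2.07944 + 3.25810] = 2.66877.
Integral + boundary = 52.7437.
k=1: B_{2}/(2)! × [f^{(1)}(26) − f^{(1)}(8)] = 1/12 × (0.0384615 − 0.125000) = -0.00721154.
After k=1: 52.7365.
k=2: B_{4}/(4)! × [f^{(3)}(26) − f^{(3)}(8)] = −1/720 × (0.000113792 − 0.00390625) = 5.26730e-06.
After k=2: 52.7365.
k=3: B_{6}/(6)! × [f^{(5)}(26) − f^{(5)}(8)] = 1/30240 × (2.01997e-06 − 0.000732422) = -2.41535e-08.
After k=3: 52.7365.
k=4: B_{8}/(8)! × [f^{(7)}(26) − f^{(7)}(8)] = −1/1209600 × (8.96436e-08 − 0.000343323) = 2.83758e-10.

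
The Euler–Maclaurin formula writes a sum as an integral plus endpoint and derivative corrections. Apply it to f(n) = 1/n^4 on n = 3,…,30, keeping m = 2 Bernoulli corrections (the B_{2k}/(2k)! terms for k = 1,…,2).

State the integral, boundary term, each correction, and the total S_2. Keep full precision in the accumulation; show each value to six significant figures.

S_2 ≈ 0.0198023

∫_3^30 1/x^4 dx evaluates to 0.0123333.
Boundary: ½(f(3) + f(30)) = ½(0.0123457 + 1.23457e-06) = 0.00617346.
Running total after boundary: 0.0185068.
k=1: B_{2}/(2)! × [f^{(1)}(30) − f^{(1)}(3)] = 1/12 × (-1.64609e-07 − (-0.0164609)) = 0.00137173.
After k=1: 0.0198785.
k=2: B_{4}/(4)! × [f^{(3)}(30) − f^{(3)}(3)] = −1/720 × (-5.48697e-09 − (-0.0548697)) = -7.62079e-05.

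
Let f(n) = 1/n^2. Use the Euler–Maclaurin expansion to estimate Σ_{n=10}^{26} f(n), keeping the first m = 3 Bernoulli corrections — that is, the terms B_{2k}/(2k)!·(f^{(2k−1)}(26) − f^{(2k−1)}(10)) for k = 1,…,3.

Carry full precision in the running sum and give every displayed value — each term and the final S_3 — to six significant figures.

S_3 ≈ 0.0674350

Integral: ∫_10^26 1/x^2 dx = 0.0615385.
Boundary: ½(f(10) + f(26)) = ½(0.0100000 + 0.00147929) = 0.00573964.
Running total after boundary: 0.0672781.
Order-1 term: 1/12 · (-0.000113792 − (-0.00200000)) = 0.000157184.
After k=1: 0.0674353.
Order-2 term: −1/720 · (-2.01997e-06 − (-0.000240000)) = -3.30528e-07.
After k=2: 0.0674350.
Order-3 term: 1/30240 · (-8.96436e-08 − (-7.20000e-05)) = 2.37799e-09.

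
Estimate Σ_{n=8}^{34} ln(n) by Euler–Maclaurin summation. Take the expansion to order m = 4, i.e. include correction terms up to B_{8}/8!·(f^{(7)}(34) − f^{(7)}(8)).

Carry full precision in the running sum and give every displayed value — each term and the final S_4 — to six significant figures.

S_4 ≈ 80.0557

∫_8^34 ln(x) dx evaluates to 77.2607.
Endpoint term: (f(8) + f(34))/2 = (2.07944 + 3.52636)/2 = 2.80290.
Integral + boundary = 80.0636.
Order-1 term: 1/12 · (0.0294118 − 0.125000) = -0.00796569.
Partial sum through k=1: 80.0557.
Order-2 term: −1/720 · (5.08854e-05 − 0.00390625) = 5.35467e-06.
Partial sum through k=2: 80.0557.
Order-3 term: 1/30240 · (5.28222e-07 − 0.000732422) = -2.42028e-08.
Partial sum through k=3: 80.0557.
Order-4 term: −1/1209600 · (1.37082e-08 − 0.000343323) = 2.83820e-10.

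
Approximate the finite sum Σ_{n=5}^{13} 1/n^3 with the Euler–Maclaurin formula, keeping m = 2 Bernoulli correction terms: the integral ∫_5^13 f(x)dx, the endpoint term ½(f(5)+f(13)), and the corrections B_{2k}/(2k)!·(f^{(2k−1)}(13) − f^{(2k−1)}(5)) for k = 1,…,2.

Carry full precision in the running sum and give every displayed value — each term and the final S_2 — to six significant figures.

The integral term ∫_5^13 1/x^3 dx = 0.0170414.
Endpoint term: (f(5) + f(13))/2 = (0.00800000 + 0.000455166)/2 = 0.00422758.
Integral + boundary = 0.0212690.
Order-1 term: 1/12 · (-0.000105038 − (-0.00480000)) = 0.000391247.
Running total after k=1: 0.0216602.
Order-2 term: −1/720 · (-1.24306e-05 − (-0.00384000)) = -5.31607e-06.

S_2 ≈ 0.0216549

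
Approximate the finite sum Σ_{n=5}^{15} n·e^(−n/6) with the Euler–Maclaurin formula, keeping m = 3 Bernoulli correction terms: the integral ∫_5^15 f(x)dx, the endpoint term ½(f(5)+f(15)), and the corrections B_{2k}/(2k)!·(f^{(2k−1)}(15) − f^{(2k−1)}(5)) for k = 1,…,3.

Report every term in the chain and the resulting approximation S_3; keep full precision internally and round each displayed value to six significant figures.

S_3 ≈ 20.0266

∫_5^15 x·e^(−x/6) dx evaluates to 18.3408.
Boundary: ½(f(5) + f(15)) = ½(2.17299 + 1.23127) = 1.70213.
So far: 20.0429.
k=1: B_{2}/(2)! × [f^{(1)}(15) − f^{(1)}(5)] = 1/12 × (-0.123127 − 0.0724330) = -0.0162967.
Running total after k=1: 20.0266.
k=2: B_{4}/(4)! × [f^{(3)}(15) − f^{(3)}(5)] = −1/720 × (0.00114007 − 0.0261564) = 3.47449e-05.
Running total after k=2: 20.0266.
k=3: B_{6}/(6)! × [f^{(5)}(15) − f^{(5)}(5)] = 1/30240 × (0.000158343 − 0.00139724) = -4.09689e-08.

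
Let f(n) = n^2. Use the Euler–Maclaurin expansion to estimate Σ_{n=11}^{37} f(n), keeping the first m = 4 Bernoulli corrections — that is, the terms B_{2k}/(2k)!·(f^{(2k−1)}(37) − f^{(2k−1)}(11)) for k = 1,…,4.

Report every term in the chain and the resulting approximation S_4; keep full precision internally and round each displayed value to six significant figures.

The integral term ∫_11^37 x^2 dx = 16440.7.
Boundary: ½(f(11) + f(37)) = ½(121.000 + 1369.00) = 745.000.
So far: 17185.7.
Order-1 term: 1/12 · (74.0000 − 22.0000) = 4.33333.
Running total after k=1: 17190.0.
Order-2 term: −1/720 · (0.00000 − 0.00000) = 0.00000.
Running total after k=2: 17190.0.
Order-3 term: 1/30240 · (0.00000 − 0.00000) = 0.00000.
Running total after k=3: 17190.0.
Order-4 term: −1/1209600 · (0.00000 − 0.00000) = 0.00000.

S_4 ≈ 17190.0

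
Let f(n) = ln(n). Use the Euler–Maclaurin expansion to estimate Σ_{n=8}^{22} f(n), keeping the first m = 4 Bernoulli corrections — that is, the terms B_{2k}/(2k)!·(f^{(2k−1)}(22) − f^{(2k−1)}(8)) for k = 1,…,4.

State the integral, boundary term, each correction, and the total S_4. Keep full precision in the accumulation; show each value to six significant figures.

S_4 ≈ 39.9460

Integral: ∫_8^22 ln(x) dx = 37.3674.
Endpoint term: (f(8) + f(22))/2 = (2.07944 + 3.09104)/2 = 2.58524.
Running total after boundary: 39.9526.
Correction k=1: B_{2}/2! · (f^{(1)}(22) − f^{(1)}(8)) = 1/12 · (0.0454545 − 0.125000) = -0.00662879.
Running total after k=1: 39.9460.
Correction k=2: B_{4}/4! · (f^{(3)}(22) − f^{(3)}(8)) = −1/720 · (0.000187829 − 0.00390625) = 5.16447e-06.
Running total after k=2: 39.9460.
Correction k=3: B_{6}/6! · (f^{(5)}(22) − f^{(5)}(8)) = 1/30240 · (4.65691e-06 − 0.000732422) = -2.40663e-08.
Running total after k=3: 39.9460.
Correction k=4: B_{8}/8! · (f^{(7)}(22) − f^{(7)}(8)) = −1/1209600 · (2.88651e-07 − 0.000343323) = 2.83593e-10.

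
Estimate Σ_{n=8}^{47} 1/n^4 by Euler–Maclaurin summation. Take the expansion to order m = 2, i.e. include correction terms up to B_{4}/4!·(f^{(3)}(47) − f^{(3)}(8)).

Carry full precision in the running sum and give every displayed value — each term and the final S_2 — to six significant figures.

The integral term ∫_8^47 1/x^4 dx = 0.000647831.
½[f(8) + f(47)] = ½[0.000244141 + 2.04931e-07] = 0.000122173.
So far: 0.000770004.
Order-1 term: 1/12 · (-1.74410e-08 − (-0.000122070)) = 1.01711e-05.
Running total after k=1: 0.000780175.
Order-2 term: −1/720 · (-2.36862e-10 − (-5.72205e-05)) = -7.94725e-08.

S_2 ≈ 0.000780095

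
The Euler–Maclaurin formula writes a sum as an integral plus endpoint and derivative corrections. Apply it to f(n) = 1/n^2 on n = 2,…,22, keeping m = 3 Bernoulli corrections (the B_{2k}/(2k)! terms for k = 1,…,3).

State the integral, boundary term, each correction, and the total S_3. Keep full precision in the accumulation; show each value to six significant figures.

S_3 ≈ 0.600541

∫_2^22 1/x^2 dx evaluates to 0.454545.
Endpoint term: (f(2) + f(22))/2 = (0.250000 + 0.00206612)/2 = 0.126033.
Running total after boundary: 0.580579.
k=1: B_{2}/(2)! × [f^{(1)}(22) − f^{(1)}(2)] = 1/12 × (-0.000187829 − (-0.250000)) = 0.0208177.
Partial sum through k=1: 0.601396.
k=2: B_{4}/(4)! × [f^{(3)}(22) − f^{(3)}(2)] = −1/720 × (-4.65691e-06 − (-0.750000)) = -0.00104166.
Partial sum through k=2: 0.600355.
k=3: B_{6}/(6)! × [f^{(5)}(22) − f^{(5)}(2)] = 1/30240 × (-2.88651e-07 − (-5.62500)) = 0.000186012.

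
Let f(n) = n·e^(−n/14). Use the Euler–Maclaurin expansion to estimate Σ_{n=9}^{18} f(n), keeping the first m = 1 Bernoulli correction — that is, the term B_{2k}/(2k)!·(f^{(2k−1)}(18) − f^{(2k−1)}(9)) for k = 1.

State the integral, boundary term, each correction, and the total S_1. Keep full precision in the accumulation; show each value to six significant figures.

∫_9^18 x·e^(−x/14) dx evaluates to 45.4528.
½[f(9) + f(18)] = ½[4.73209 + 4.97615] = 4.85412.
Running total after boundary: 50.3069.
k=1: B_{2}/(2)! × [f^{(1)}(18) − f^{(1)}(9)] = 1/12 × (-0.0789866 − 0.187781) = -0.0222307.

S_1 ≈ 50.2847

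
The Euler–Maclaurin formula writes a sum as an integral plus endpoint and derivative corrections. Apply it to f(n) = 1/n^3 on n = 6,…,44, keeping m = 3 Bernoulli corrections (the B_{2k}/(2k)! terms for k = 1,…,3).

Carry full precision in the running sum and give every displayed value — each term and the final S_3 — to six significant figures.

∫_6^44 1/x^3 dx evaluates to 0.0136306.
Endpoint term: (f(6) + f(44))/2 = (0.00462963 + 1.17393e-05)/2 = 0.00232068.
Integral + boundary = 0.0159513.
Correction k=1: B_{2}/2! · (f^{(1)}(44) − f^{(1)}(6)) = 1/12 · (-8.00406e-07 − (-0.00231481)) = 0.000192835.
Partial sum through k=1: 0.0161441.
Correction k=2: B_{4}/4! · (f^{(3)}(44) − f^{(3)}(6)) = −1/720 · (-8.26866e-09 − (-0.00128601)) = -1.78611e-06.
Partial sum through k=2: 0.0161424.
Correction k=3: B_{6}/6! · (f^{(5)}(44) − f^{(5)}(6)) = 1/30240 · (-1.79382e-10 − (-0.00150034)) = 4.96145e-08.

S_3 ≈ 0.0161424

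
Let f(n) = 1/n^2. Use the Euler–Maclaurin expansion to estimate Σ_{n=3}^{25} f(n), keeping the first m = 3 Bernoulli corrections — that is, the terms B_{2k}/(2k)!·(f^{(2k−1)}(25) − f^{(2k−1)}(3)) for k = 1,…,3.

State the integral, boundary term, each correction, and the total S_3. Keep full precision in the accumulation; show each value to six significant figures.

The integral term ∫_3^25 1/x^2 dx = 0.293333.
½[f(3) + f(25)] = ½[0.111111 + 0.00160000] = 0.0563556.
Integral + boundary = 0.349689.
k=1: B_{2}/(2)! × [f^{(1)}(25) − f^{(1)}(3)] = 1/12 × (-0.000128000 − (-0.0740741)) = 0.00616217.
After k=1: 0.355851.
k=2: B_{4}/(4)! × [f^{(3)}(25) − f^{(3)}(3)] = −1/720 × (-2.45760e-06 − (-0.0987654)) = -0.000137171.
After k=2: 0.355714.
k=3: B_{6}/(6)! × [f^{(5)}(25) − f^{(5)}(3)] = 1/30240 × (-1.17965e-07 − (-0.329218)) = 1.08868e-05.

S_3 ≈ 0.355725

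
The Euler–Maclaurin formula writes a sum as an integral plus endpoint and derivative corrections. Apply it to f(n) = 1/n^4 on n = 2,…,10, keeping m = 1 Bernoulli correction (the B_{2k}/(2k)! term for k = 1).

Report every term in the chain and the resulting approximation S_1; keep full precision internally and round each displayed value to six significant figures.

S_1 ≈ 0.0830467

The integral term ∫_2^10 1/x^4 dx = 0.0413333.
Endpoint term: (f(2) + f(10))/2 = (0.0625000 + 0.000100000)/2 = 0.0313000.
Integral + boundary = 0.0726333.
Correction k=1: B_{2}/2! · (f^{(1)}(10) − f^{(1)}(2)) = 1/12 · (-4.00000e-05 − (-0.125000)) = 0.0104133.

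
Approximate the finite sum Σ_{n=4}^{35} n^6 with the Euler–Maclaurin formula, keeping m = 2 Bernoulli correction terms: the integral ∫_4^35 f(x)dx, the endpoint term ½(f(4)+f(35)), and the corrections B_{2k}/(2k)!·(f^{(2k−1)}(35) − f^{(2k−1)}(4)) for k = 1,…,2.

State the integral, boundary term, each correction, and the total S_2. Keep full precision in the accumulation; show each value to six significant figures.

The integral term ∫_4^35 x^6 dx = 9.19133e+09.
Endpoint term: (f(4) + f(35))/2 = (4096.00 + 1.83827e+09)/2 = 9.19135e+08.
So far: 1.01105e+10.
Order-1 term: 1/12 · (3.15131e+08 − 6144.00) = 2.62604e+07.
After k=1: 1.01367e+10.
Order-2 term: −1/720 · (5.14500e+06 − 7680.00) = -7135.17.

S_2 ≈ 1.01367e+10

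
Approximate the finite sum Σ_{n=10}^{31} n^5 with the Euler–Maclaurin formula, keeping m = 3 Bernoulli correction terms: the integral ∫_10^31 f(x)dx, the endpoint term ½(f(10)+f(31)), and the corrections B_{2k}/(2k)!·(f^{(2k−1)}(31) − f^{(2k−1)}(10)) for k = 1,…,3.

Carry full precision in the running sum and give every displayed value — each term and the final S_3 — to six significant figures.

S_3 ≈ 1.62496e+08

Integral: ∫_10^31 x^5 dx = 1.47751e+08.
Boundary: ½(f(10) + f(31)) = ½(100000 + 2.86292e+07) = 1.43646e+07.
Integral + boundary = 1.62115e+08.
k=1: B_{2}/(2)! × [f^{(1)}(31) − f^{(1)}(10)] = 1/12 × (4.61760e+06 − 50000.0) = 380634.
Running total after k=1: 1.62496e+08.
k=2: B_{4}/(4)! × [f^{(3)}(31) − f^{(3)}(10)] = −1/720 × (57660.0 − 6000.00) = -71.7500.
Running total after k=2: 1.62496e+08.
k=3: B_{6}/(6)! × [f^{(5)}(31) − f^{(5)}(10)] = 1/30240 × (120.000 − 120.000) = 0.00000.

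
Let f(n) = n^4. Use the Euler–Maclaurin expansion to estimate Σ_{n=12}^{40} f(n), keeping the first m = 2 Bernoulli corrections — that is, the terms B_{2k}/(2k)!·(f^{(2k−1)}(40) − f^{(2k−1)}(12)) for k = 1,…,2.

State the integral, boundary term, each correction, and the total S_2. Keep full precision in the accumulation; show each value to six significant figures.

S_2 ≈ 2.17414e+07

∫_12^40 x^4 dx evaluates to 2.04302e+07.
Endpoint term: (f(12) + f(40))/2 = (20736.0 + 2.56000e+06)/2 = 1.29037e+06.
Integral + boundary = 2.17206e+07.
Order-1 term: 1/12 · (256000 − 6912.00) = 20757.3.
Partial sum through k=1: 2.17414e+07.
Order-2 term: −1/720 · (960.000 − 288.000) = -0.933333.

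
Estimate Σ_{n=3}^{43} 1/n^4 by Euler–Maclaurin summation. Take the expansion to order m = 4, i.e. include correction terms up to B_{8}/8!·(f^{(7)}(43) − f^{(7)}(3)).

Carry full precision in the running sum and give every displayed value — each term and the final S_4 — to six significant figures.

∫_3^43 1/x^4 dx evaluates to 0.0123415.
Boundary: ½(f(3) + f(43)) = ½(0.0123457 + 2.92500e-07) = 0.00617299.
Integral + boundary = 0.0185145.
k=1: B_{2}/(2)! × [f^{(1)}(43) − f^{(1)}(3)] = 1/12 × (-2.72093e-08 − (-0.0164609)) = 0.00137174.
Running total after k=1: 0.0198862.
k=2: B_{4}/(4)! × [f^{(3)}(43) − f^{(3)}(3)] = −1/720 × (-4.41471e-10 − (-0.0548697)) = -7.62079e-05.
Running total after k=2: 0.0198100.
k=3: B_{6}/(6)! × [f^{(5)}(43) − f^{(5)}(3)] = 1/30240 × (-1.33707e-11 − (-0.341411)) = 1.12901e-05.
Running total after k=3: 0.0198213.
k=4: B_{8}/(8)! × [f^{(7)}(43) − f^{(7)}(3)] = −1/1209600 × (-6.50817e-13 − (-3.41411)) = -2.82251e-06.

S_4 ≈ 0.0198185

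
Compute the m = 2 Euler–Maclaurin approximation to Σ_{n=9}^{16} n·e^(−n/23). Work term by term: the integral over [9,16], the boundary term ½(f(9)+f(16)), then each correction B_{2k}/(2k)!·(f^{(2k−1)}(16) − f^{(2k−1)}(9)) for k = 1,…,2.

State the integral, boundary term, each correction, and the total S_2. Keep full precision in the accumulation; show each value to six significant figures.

Integral: ∫_9^16 x·e^(−x/23) dx = 50.2864.
Endpoint term: (f(9) + f(16))/2 = (6.08557 + 7.97999)/2 = 7.03278.
So far: 57.3192.
Order-1 term: 1/12 · (0.151793 − 0.411584) = -0.0216493.
Running total after k=1: 57.2975.
Order-2 term: −1/720 · (0.00217257 − 0.00333447) = 1.61374e-06.

S_2 ≈ 57.2975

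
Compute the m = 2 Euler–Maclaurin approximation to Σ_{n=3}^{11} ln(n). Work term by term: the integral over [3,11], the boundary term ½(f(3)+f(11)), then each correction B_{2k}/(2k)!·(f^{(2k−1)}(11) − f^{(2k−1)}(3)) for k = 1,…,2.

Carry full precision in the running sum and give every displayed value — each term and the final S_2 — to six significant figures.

The integral term ∫_3^11 ln(x) dx = 15.0810.
Endpoint term: (f(3) + f(11))/2 = (1.09861 + 2.39790)/2 = 1.74825.
So far: 16.8293.
Order-1 term: 1/12 · (0.0909091 − 0.333333) = -0.0202020.
Partial sum through k=1: 16.8091.
Order-2 term: −1/720 · (0.00150263 − 0.0740741) = 0.000100794.

S_2 ≈ 16.8092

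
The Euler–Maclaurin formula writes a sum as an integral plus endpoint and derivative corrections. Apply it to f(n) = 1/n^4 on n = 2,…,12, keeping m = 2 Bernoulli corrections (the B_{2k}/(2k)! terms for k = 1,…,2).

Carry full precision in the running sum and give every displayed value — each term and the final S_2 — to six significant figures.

S_2 ≈ 0.0818611

Integral: ∫_2^12 1/x^4 dx = 0.0414738.
Endpoint term: (f(2) + f(12))/2 = (0.0625000 + 4.82253e-05)/2 = 0.0312741.
Integral + boundary = 0.0727479.
Correction k=1: B_{2}/2! · (f^{(1)}(12) − f^{(1)}(2)) = 1/12 · (-1.60751e-05 − (-0.125000)) = 0.0104153.
Running total after k=1: 0.0831632.
Correction k=2: B_{4}/4! · (f^{(3)}(12) − f^{(3)}(2)) = −1/720 · (-3.34898e-06 − (-0.937500)) = -0.00130208.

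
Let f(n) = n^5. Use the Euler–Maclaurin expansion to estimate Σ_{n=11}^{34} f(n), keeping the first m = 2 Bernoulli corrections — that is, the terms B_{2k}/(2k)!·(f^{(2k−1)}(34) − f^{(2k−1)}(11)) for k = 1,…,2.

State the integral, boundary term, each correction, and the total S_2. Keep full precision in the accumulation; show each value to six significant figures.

S_2 ≈ 2.80521e+08

∫_11^34 x^5 dx evaluates to 2.57172e+08.
Endpoint term: (f(11) + f(34))/2 = (161051 + 4.54354e+07)/2 = 2.27982e+07.
Integral + boundary = 2.79970e+08.
Correction k=1: B_{2}/2! · (f^{(1)}(34) − f^{(1)}(11)) = 1/12 · (6.68168e+06 − 73205.0) = 550706.
Partial sum through k=1: 2.80521e+08.
Correction k=2: B_{4}/4! · (f^{(3)}(34) − f^{(3)}(11)) = −1/720 · (69360.0 − 7260.00) = -86.2500.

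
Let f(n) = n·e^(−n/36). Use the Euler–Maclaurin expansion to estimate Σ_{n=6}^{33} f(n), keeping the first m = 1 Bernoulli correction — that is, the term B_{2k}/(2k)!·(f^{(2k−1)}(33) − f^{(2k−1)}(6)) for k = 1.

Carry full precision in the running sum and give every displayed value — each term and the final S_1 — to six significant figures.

Integral: ∫_6^33 x·e^(−x/36) dx = 286.654.
½[f(6) + f(33)] = ½[5.07889 + 13.1950] = 9.13696.
So far: 295.791.
k=1: B_{2}/(2)! × [f^{(1)}(33) − f^{(1)}(6)] = 1/12 × (0.0333208 − 0.705401) = -0.0560067.

S_1 ≈ 295.735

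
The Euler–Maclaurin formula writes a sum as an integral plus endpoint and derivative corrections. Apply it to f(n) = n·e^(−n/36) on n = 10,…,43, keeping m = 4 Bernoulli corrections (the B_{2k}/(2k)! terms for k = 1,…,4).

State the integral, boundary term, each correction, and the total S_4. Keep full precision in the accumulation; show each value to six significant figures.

S_4 ≈ 403.242

Integral: ∫_10^43 x·e^(−x/36) dx = 392.994.
½[f(10) + f(43)] = ½[7.57465 + 13.0235] = 10.2991.
So far: 403.293.
k=1: B_{2}/(2)! × [f^{(1)}(43) − f^{(1)}(10)] = 1/12 × (-0.0588918 − 0.547058) = -0.0504958.
Running total after k=1: 403.242.
k=2: B_{4}/(4)! × [f^{(3)}(43) − f^{(3)}(10)] = −1/720 × (0.000421954 − 0.00159104) = 1.62373e-06.
Running total after k=2: 403.242.
k=3: B_{6}/(6)! × [f^{(5)}(43) − f^{(5)}(10)] = 1/30240 × (6.86226e-07 − 2.12961e-06) = -4.77308e-11.
Running total after k=3: 403.242.
k=4: B_{8}/(8)! × [f^{(7)}(43) − f^{(7)}(10)] = −1/1209600 × (8.07771e-10 − 2.33916e-09) = 1.26603e-15.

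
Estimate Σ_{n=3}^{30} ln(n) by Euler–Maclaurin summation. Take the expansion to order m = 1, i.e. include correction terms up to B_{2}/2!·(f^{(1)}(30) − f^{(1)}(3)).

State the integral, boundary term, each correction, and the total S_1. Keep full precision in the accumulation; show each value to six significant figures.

∫_3^30 ln(x) dx evaluates to 71.7401.
Endpoint term: (f(3) + f(30))/2 = (1.09861 + 3.40120)/2 = 2.24990.
So far: 73.9900.
k=1: B_{2}/(2)! × [f^{(1)}(30) − f^{(1)}(3)] = 1/12 × (0.0333333 − 0.333333) = -0.0250000.

S_1 ≈ 73.9650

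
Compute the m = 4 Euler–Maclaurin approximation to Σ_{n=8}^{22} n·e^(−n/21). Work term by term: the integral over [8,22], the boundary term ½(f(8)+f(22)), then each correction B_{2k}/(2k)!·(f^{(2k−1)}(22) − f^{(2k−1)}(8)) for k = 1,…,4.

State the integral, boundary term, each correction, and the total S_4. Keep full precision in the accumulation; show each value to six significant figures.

S_4 ≈ 105.883

∫_8^22 x·e^(−x/21) dx evaluates to 99.3281.
½[f(8) + f(22)] = ½[5.46568 + 7.71698] = 6.59133.
Integral + boundary = 105.919.
Correction k=1: B_{2}/2! · (f^{(1)}(22) − f^{(1)}(8)) = 1/12 · (-0.0167034 − 0.422940) = -0.0366369.
After k=1: 105.883.
Correction k=2: B_{4}/4! · (f^{(3)}(22) − f^{(3)}(8)) = −1/720 · (0.00155293 − 0.00405751) = 3.47858e-06.
After k=2: 105.883.
Correction k=3: B_{6}/6! · (f^{(5)}(22) − f^{(5)}(8)) = 1/30240 · (7.12864e-06 − 1.62267e-05) = -3.00861e-10.
After k=3: 105.883.
Correction k=4: B_{8}/8! · (f^{(7)}(22) − f^{(7)}(8)) = −1/1209600 · (2.43444e-08 − 5.27271e-08) = 2.34645e-14.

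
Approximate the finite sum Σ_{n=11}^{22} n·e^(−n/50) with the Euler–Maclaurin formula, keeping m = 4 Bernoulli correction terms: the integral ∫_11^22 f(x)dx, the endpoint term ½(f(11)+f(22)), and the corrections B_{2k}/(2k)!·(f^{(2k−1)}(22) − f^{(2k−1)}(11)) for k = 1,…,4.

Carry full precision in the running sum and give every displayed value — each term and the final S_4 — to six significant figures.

Integral: ∫_11^22 x·e^(−x/50) dx = 129.151.
½[f(11) + f(22)] = ½[8.82771 + 14.1688] = 11.4983.
Integral + boundary = 140.649.
Order-1 term: 1/12 · (0.360660 − 0.625965) = -0.0221087.
After k=1: 140.627.
Order-2 term: −1/720 · (0.000659493 − 0.000892401) = 3.23483e-07.
After k=2: 140.627.
Order-3 term: 1/30240 · (4.69889e-07 − 6.13766e-07) = -4.75785e-12.
After k=3: 140.627.
Order-4 term: −1/1209600 · (2.70392e-10 − 3.48229e-10) = 6.43491e-17.

S_4 ≈ 140.627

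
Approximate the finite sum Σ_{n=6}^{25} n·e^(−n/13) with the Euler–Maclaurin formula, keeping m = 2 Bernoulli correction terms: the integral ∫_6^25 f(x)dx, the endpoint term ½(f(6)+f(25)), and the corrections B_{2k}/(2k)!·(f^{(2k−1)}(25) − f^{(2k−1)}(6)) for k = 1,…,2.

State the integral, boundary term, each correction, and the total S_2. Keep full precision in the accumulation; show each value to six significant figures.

The integral term ∫_6^25 x·e^(−x/13) dx = 83.4860.
½[f(6) + f(25)] = ½[3.78188 + 3.65391] = 3.71790.
So far: 87.2039.
Correction k=1: B_{2}/2! · (f^{(1)}(25) − f^{(1)}(6)) = 1/12 · (-0.134914 − 0.339399) = -0.0395261.
Partial sum through k=1: 87.1644.
Correction k=2: B_{4}/4! · (f^{(3)}(25) − f^{(3)}(6)) = −1/720 · (0.000931357 − 0.00946761) = 1.18559e-05.

S_2 ≈ 87.1644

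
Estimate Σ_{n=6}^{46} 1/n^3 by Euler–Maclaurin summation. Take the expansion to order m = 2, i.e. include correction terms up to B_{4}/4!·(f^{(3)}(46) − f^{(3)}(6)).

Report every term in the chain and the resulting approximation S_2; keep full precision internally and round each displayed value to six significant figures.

∫_6^46 1/x^3 dx evaluates to 0.0136526.
Boundary: ½(f(6) + f(46)) = ½(0.00462963 + 1.02737e-05) = 0.00231995.
Integral + boundary = 0.0159725.
k=1: B_{2}/(2)! × [f^{(1)}(46) − f^{(1)}(6)] = 1/12 × (-6.70023e-07 − (-0.00231481)) = 0.000192845.
Running total after k=1: 0.0161654.
k=2: B_{4}/(4)! × [f^{(3)}(46) − f^{(3)}(6)] = −1/720 × (-6.33292e-09 − (-0.00128601)) = -1.78611e-06.

S_2 ≈ 0.0161636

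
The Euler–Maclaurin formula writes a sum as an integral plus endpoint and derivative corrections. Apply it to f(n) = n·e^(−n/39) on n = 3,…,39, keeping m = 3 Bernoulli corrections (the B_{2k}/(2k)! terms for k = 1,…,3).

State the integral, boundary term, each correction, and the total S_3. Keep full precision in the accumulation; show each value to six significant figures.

∫_3^39 x·e^(−x/39) dx evaluates to 397.635.
Boundary: ½(f(3) + f(39)) = ½(2.77788 + 14.3473) = 8.56259.
Integral + boundary = 406.198.
Correction k=1: B_{2}/2! · (f^{(1)}(39) − f^{(1)}(3)) = 1/12 · (0.00000 − 0.854733) = -0.0712278.
Running total after k=1: 406.126.
Correction k=2: B_{4}/4! · (f^{(3)}(39) − f^{(3)}(3)) = −1/720 · (0.000483734 − 0.00177952) = 1.79971e-06.
Running total after k=2: 406.126.
Correction k=3: B_{6}/6! · (f^{(5)}(39) − f^{(5)}(3)) = 1/30240 · (6.36073e-07 − 1.97047e-06) = -4.41270e-11.

S_3 ≈ 406.126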